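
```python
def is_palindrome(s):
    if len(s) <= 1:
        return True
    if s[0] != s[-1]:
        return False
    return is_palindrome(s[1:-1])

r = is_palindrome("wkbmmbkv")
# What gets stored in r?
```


is_palindrome("wkbmmbkv")
"wkbmmbkv": s[0]='w' != s[-1]='v' -> False
= False


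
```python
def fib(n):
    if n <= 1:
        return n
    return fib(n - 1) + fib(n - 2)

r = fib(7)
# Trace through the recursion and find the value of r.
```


fib(7)
= fib(6) + fib(5)
= (fib(5) + fib(4)) + fib(5)
Computing bottom-up: fib(0)=0, fib(1)=1, fib(2)=1, fib(3)=2, fib(4)=3, fib(5)=5, fib(6)=8, fib(7)=13
= 13


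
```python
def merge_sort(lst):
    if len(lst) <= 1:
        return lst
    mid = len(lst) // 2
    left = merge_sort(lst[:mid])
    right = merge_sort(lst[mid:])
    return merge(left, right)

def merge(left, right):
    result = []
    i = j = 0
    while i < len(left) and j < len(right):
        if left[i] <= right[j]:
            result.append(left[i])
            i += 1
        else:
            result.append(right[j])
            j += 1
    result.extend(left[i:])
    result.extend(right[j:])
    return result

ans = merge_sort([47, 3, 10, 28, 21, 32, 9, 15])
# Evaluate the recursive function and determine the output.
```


merge_sort([47, 3, 10, 28, 21, 32, 9, 15])
Split into [47, 3, 10, 28] and [21, 32, 9, 15]
Left sorted: [3, 10, 28, 47]
Right sorted: [9, 15, 21, 32]
Merge [3, 10, 28, 47] and [9, 15, 21, 32]
= [3, 9, 10, 15, 21, 28, 32, 47]


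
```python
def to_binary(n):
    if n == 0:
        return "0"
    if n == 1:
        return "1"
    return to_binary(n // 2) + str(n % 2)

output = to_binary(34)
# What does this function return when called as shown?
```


to_binary(34)
= to_binary(17) + "0"
= to_binary(8) + "1" + "0"
= to_binary(4) + "0" + "1" + "0"
= to_binary(2) + "0" + "0" + "1" + "0"
= to_binary(1) + "0" + "0" + "0" + "1" + "0"
= "1" + "0" + "0" + "0" + "1" + "0"
= "100010"


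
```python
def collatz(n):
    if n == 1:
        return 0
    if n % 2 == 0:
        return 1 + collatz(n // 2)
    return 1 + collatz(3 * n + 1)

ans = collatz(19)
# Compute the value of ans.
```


collatz(19)
19 is odd -> 3*19+1 = 58 -> collatz(58)
58 is even -> collatz(29)
29 is odd -> 3*29+1 = 88 -> collatz(88)
88 is even -> collatz(44)
44 is even -> collatz(22)
22 is even -> collatz(11)
11 is odd -> 3*11+1 = 34 -> collatz(34)
34 is even -> collatz(17)
17 is odd -> 3*17+1 = 52 -> collatz(52)
52 is even -> collatz(26)
26 is even -> collatz(13)
13 is odd -> 3*13+1 = 40 -> collatz(40)
40 is even -> collatz(20)
20 is even -> collatz(10)
10 is even -> collatz(5)
5 is odd -> 3*5+1 = 16 -> collatz(16)
16 is even -> collatz(8)
8 is even -> collatz(4)
4 is even -> collatz(2)
2 is even -> collatz(1)
Reached 1 after 20 steps
= 20


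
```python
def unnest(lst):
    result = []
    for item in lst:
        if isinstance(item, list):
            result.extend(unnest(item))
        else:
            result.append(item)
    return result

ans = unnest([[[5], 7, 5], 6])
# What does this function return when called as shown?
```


unnest([[[5], 7, 5], 6])
Processing each element:
  [[5], 7, 5] is a list -> unnest recursively -> [5, 7, 5]
  6 is not a list -> append 6
= [5, 7, 5, 6]


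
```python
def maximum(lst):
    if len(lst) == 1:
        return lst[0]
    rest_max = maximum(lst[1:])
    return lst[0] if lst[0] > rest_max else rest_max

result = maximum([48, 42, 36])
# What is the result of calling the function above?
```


maximum([48, 42, 36])
= compare 48 with maximum([42, 36])
= compare 42 with maximum([36])
Base: maximum([36]) = 36
compare 42 with 36: max = 42
compare 48 with 42: max = 48
= 48


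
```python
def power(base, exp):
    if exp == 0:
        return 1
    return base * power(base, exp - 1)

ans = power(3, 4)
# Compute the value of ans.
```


power(3, 4)
= 3 * power(3, 3)
= 3 * 3 * power(3, 2)
= 3 * 3 * 3 * power(3, 1)
= 3 * 3 * 3 * 3 * power(3, 0)
= 3 * 3 * 3 * 3 * 1
= 81


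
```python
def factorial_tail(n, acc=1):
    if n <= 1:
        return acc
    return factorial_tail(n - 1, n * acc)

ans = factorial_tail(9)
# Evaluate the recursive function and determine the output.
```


factorial_tail(9, 1)
= factorial_tail(8, 9 * 1) = factorial_tail(8, 9)
= factorial_tail(7, 8 * 9) = factorial_tail(7, 72)
= factorial_tail(6, 7 * 72) = factorial_tail(6, 504)
= factorial_tail(5, 6 * 504) = factorial_tail(5, 3024)
= factorial_tail(4, 5 * 3024) = factorial_tail(4, 15120)
= factorial_tail(3, 4 * 15120) = factorial_tail(3, 60480)
= factorial_tail(2, 3 * 60480) = factorial_tail(2, 181440)
= factorial_tail(1, 2 * 181440) = factorial_tail(1, 362880)
n <= 1, return acc = 362880


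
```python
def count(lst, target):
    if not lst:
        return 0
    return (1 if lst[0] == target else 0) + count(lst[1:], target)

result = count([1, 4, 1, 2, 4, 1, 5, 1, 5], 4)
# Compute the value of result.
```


count([1, 4, 1, 2, 4, 1, 5, 1, 5], 4)
lst[0]=1 != 4: 0 + count([4, 1, 2, 4, 1, 5, 1, 5], 4)
lst[0]=4 == 4: 1 + count([1, 2, 4, 1, 5, 1, 5], 4)
lst[0]=1 != 4: 0 + count([2, 4, 1, 5, 1, 5], 4)
lst[0]=2 != 4: 0 + count([4, 1, 5, 1, 5], 4)
lst[0]=4 == 4: 1 + count([1, 5, 1, 5], 4)
lst[0]=1 != 4: 0 + count([5, 1, 5], 4)
lst[0]=5 != 4: 0 + count([1, 5], 4)
lst[0]=1 != 4: 0 + count([5], 4)
lst[0]=5 != 4: 0 + count([], 4)
= 2


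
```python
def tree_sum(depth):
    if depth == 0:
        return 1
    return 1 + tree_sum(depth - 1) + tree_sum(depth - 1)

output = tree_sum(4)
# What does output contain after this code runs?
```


tree_sum(4)
= 1 + tree_sum(3) + tree_sum(3)
= 1 + 2 * tree_sum(3)
tree_sum(k) = 2^(k+1) - 1
tree_sum(0) = 1
tree_sum(1) = 3
tree_sum(2) = 7
tree_sum(3) = 15
tree_sum(4) = 31
tree_sum(4) = 2^5 - 1 = 31


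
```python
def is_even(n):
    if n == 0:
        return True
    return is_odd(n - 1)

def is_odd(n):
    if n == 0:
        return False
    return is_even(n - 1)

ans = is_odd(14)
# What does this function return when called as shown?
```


is_odd(14)
= is_even(13)
= is_odd(12)
= is_even(11)
= is_odd(10)
= is_even(9)
= is_odd(8)
= is_even(7)
= is_odd(6)
= is_even(5)
= is_odd(4)
= is_even(3)
= is_odd(2)
= is_even(1)
= is_odd(0)
n == 0: return False
= False


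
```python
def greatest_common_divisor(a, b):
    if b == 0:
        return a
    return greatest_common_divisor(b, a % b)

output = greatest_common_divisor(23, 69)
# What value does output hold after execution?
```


greatest_common_divisor(23, 69)
= greatest_common_divisor(69, 23 % 69) = greatest_common_divisor(69, 23)
= greatest_common_divisor(23, 69 % 23) = greatest_common_divisor(23, 0)
b == 0, return a = 23


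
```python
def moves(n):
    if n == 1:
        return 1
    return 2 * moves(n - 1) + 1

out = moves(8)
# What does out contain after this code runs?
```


moves(8)
= 2 * moves(7) + 1
= 2 * (2 * moves(6) + 1) + 1
= 2 * (2 * (2 * moves(5) + 1) + 1) + 1
= 2 * (2 * (2 * (2 * moves(4) + 1) + 1) + 1) + 1
= 2 * (2 * (2 * (2 * (2 * moves(3) + 1) + 1) + 1) + 1) + 1
= 2 * (2 * (2 * (2 * (2 * (2 * moves(2) + 1) + 1) + 1) + 1) + 1) + 1
= 2 * (2 * (2 * (2 * (2 * (2 * (2 * moves(1) + 1) + 1) + 1) + 1) + 1) + 1) + 1
Now compute bottom-up:
moves(1) = 1
moves(2) = 2 * 1 + 1 = 3
moves(3) = 2 * 3 + 1 = 7
moves(4) = 2 * 7 + 1 = 15
moves(5) = 2 * 15 + 1 = 31
moves(6) = 2 * 31 + 1 = 63
moves(7) = 2 * 63 + 1 = 127
moves(8) = 2 * 127 + 1 = 255
= 255


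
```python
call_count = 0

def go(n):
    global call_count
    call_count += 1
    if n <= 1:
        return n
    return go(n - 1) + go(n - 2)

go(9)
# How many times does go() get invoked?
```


go(9) calls go(8) and go(7); each non-base call branches into two more.
Let C(k) = total number of calls made by go(k), including the call to go(k) itself.
Base cases: C(0) = 1, C(1) = 1
Recurrence: C(k) = 1 + C(k-1) + C(k-2)
  C(2) = 1 + C(1) + C(0) = 1 + 1 + 1 = 3
  C(3) = 1 + C(2) + C(1) = 1 + 3 + 1 = 5
  C(4) = 1 + C(3) + C(2) = 1 + 5 + 3 = 9
  C(5) = 1 + C(4) + C(3) = 1 + 9 + 5 = 15
  C(6) = 1 + C(5) + C(4) = 1 + 15 + 9 = 25
  C(7) = 1 + C(6) + C(5) = 1 + 25 + 15 = 41
  C(8) = 1 + C(7) + C(6) = 1 + 41 + 25 = 67
  C(9) = 1 + C(8) + C(7) = 1 + 67 + 41 = 109
Total calls = C(9) = 109


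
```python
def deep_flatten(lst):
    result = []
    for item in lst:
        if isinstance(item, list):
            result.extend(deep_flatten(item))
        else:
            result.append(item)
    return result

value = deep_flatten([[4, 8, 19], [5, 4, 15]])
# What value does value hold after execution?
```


deep_flatten([[4, 8, 19], [5, 4, 15]])
Processing each element:
  [4, 8, 19] is a list -> deep_flatten recursively -> [4, 8, 19]
  [5, 4, 15] is a list -> deep_flatten recursively -> [5, 4, 15]
= [4, 8, 19, 5, 4, 15]


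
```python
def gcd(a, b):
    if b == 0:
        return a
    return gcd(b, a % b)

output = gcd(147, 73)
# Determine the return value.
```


gcd(147, 73)
= gcd(73, 147 % 73) = gcd(73, 1)
= gcd(1, 73 % 1) = gcd(1, 0)
b == 0, return a = 1


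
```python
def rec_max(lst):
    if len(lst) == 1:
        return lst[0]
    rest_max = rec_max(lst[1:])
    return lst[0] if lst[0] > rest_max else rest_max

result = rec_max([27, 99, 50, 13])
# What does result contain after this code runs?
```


rec_max([27, 99, 50, 13])
= compare 27 with rec_max([99, 50, 13])
= compare 99 with rec_max([50, 13])
= compare 50 with rec_max([13])
Base: rec_max([13]) = 13
compare 50 with 13: max = 50
compare 99 with 50: max = 99
compare 27 with 99: max = 99
= 99


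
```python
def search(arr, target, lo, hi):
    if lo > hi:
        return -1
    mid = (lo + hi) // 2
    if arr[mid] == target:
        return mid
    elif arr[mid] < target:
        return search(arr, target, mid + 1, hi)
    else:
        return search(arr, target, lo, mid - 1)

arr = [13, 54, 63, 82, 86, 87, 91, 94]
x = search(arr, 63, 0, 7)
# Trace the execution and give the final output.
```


search(arr, 63, 0, 7)
lo=0, hi=7, mid=3, arr[mid]=82
82 > 63, search left half
lo=0, hi=2, mid=1, arr[mid]=54
54 < 63, search right half
lo=2, hi=2, mid=2, arr[mid]=63
arr[2] == 63, found at index 2
= 2


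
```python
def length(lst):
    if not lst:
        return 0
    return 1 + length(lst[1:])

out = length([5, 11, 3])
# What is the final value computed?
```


length([5, 11, 3])
= 1 + length([11, 3])
= 1 + 1 + length([3])
= 1 + 1 + 1 + length([])
= 1 + 1 + 1 + 0
= 3


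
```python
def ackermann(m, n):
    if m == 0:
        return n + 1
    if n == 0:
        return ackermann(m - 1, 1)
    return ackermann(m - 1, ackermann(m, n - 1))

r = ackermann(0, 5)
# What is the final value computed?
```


ackermann(0, 5)
m == 0: return 5 + 1 = 6
= 6


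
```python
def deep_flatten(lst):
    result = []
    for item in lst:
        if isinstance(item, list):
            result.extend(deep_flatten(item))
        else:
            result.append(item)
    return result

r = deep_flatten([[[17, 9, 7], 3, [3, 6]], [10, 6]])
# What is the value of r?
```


deep_flatten([[[17, 9, 7], 3, [3, 6]], [10, 6]])
Processing each element:
  [[17, 9, 7], 3, [3, 6]] is a list -> deep_flatten recursively -> [17, 9, 7, 3, 3, 6]
  [10, 6] is a list -> deep_flatten recursively -> [10, 6]
= [17, 9, 7, 3, 3, 6, 10, 6]


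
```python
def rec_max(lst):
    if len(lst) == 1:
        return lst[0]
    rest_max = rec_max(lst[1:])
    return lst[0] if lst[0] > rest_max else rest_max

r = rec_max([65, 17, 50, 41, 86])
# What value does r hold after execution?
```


rec_max([65, 17, 50, 41, 86])
= compare 65 with rec_max([17, 50, 41, 86])
= compare 17 with rec_max([50, 41, 86])
= compare 50 with rec_max([41, 86])
= compare 41 with rec_max([86])
Base: rec_max([86]) = 86
compare 41 with 86: max = 86
compare 50 with 86: max = 86
compare 17 with 86: max = 86
compare 65 with 86: max = 86
= 86


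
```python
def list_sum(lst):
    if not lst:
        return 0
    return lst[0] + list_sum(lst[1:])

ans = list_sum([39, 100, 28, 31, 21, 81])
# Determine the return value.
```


list_sum([39, 100, 28, 31, 21, 81])
= 39 + list_sum([100, 28, 31, 21, 81])
= 39 + 100 + list_sum([28, 31, 21, 81])
= 39 + 100 + 28 + list_sum([31, 21, 81])
= 39 + 100 + 28 + 31 + list_sum([21, 81])
= 39 + 100 + 28 + 31 + 21 + list_sum([81])
= 39 + 100 + 28 + 31 + 21 + 81 + list_sum([])
= 39 + 100 + 28 + 31 + 21 + 81 + 0
= 300


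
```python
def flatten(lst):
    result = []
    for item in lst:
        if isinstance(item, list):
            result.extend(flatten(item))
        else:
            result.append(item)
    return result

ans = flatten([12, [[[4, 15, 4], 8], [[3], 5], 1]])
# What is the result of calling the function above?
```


flatten([12, [[[4, 15, 4], 8], [[3], 5], 1]])
Processing each element:
  12 is not a list -> append 12
  [[[4, 15, 4], 8], [[3], 5], 1] is a list -> flatten recursively -> [4, 15, 4, 8, 3, 5, 1]
= [12, 4, 15, 4, 8, 3, 5, 1]


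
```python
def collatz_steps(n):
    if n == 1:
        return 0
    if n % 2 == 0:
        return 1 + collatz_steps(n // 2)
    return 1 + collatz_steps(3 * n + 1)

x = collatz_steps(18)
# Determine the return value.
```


collatz_steps(18)
18 is even -> collatz_steps(9)
9 is odd -> 3*9+1 = 28 -> collatz_steps(28)
28 is even -> collatz_steps(14)
14 is even -> collatz_steps(7)
7 is odd -> 3*7+1 = 22 -> collatz_steps(22)
22 is even -> collatz_steps(11)
11 is odd -> 3*11+1 = 34 -> collatz_steps(34)
34 is even -> collatz_steps(17)
17 is odd -> 3*17+1 = 52 -> collatz_steps(52)
52 is even -> collatz_steps(26)
26 is even -> collatz_steps(13)
13 is odd -> 3*13+1 = 40 -> collatz_steps(40)
40 is even -> collatz_steps(20)
20 is even -> collatz_steps(10)
10 is even -> collatz_steps(5)
5 is odd -> 3*5+1 = 16 -> collatz_steps(16)
16 is even -> collatz_steps(8)
8 is even -> collatz_steps(4)
4 is even -> collatz_steps(2)
2 is even -> collatz_steps(1)
Reached 1 after 20 steps
= 20


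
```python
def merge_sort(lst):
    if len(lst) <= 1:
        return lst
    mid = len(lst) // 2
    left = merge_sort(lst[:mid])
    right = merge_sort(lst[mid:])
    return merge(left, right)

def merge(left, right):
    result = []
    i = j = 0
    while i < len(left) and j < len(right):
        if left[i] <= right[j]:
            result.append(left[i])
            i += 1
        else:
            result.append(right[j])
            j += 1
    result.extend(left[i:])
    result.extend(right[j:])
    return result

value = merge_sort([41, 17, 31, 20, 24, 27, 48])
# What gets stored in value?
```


merge_sort([41, 17, 31, 20, 24, 27, 48])
Split into [41, 17, 31] and [20, 24, 27, 48]
Left sorted: [17, 31, 41]
Right sorted: [20, 24, 27, 48]
Merge [17, 31, 41] and [20, 24, 27, 48]
= [17, 20, 24, 27, 31, 41, 48]


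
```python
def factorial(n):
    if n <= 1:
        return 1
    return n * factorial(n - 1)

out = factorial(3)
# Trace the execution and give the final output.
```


factorial(3)
= 3 * factorial(2)
= 3 * 2 * factorial(1)
= 3 * 2 * 1
= 6


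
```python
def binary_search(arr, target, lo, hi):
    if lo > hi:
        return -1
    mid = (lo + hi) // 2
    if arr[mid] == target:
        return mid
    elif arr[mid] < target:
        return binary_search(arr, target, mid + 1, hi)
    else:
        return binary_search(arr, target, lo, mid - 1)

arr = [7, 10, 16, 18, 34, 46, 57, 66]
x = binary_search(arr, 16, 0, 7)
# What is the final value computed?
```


binary_search(arr, 16, 0, 7)
lo=0, hi=7, mid=3, arr[mid]=18
18 > 16, search left half
lo=0, hi=2, mid=1, arr[mid]=10
10 < 16, search right half
lo=2, hi=2, mid=2, arr[mid]=16
arr[2] == 16, found at index 2
= 2


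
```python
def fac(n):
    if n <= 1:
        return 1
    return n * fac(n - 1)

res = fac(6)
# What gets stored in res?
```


fac(6)
= 6 * fac(5)
= 6 * 5 * fac(4)
= 6 * 5 * 4 * fac(3)
= 6 * 5 * 4 * 3 * fac(2)
= 6 * 5 * 4 * 3 * 2 * fac(1)
= 6 * 5 * 4 * 3 * 2 * 1
= 720


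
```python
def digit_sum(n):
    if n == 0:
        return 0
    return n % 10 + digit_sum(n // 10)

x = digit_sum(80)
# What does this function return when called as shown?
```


digit_sum(80)
= 0 + digit_sum(8)
= 0 + 8 + digit_sum(0)
= 0 + 8 + 0
= 8


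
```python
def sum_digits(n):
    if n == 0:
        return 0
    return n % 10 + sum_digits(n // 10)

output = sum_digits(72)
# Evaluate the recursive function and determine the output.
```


sum_digits(72)
= 2 + sum_digits(7)
= 2 + 7 + sum_digits(0)
= 2 + 7 + 0
= 9


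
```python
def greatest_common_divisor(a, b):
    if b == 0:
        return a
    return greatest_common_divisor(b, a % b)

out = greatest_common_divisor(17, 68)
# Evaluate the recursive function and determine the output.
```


greatest_common_divisor(17, 68)
= greatest_common_divisor(68, 17 % 68) = greatest_common_divisor(68, 17)
= greatest_common_divisor(17, 68 % 17) = greatest_common_divisor(17, 0)
b == 0, return a = 17


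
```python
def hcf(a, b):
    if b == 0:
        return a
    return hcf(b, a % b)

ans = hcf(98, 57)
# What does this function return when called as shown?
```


hcf(98, 57)
= hcf(57, 98 % 57) = hcf(57, 41)
= hcf(41, 57 % 41) = hcf(41, 16)
= hcf(16, 41 % 16) = hcf(16, 9)
= hcf(9, 16 % 9) = hcf(9, 7)
= hcf(7, 9 % 7) = hcf(7, 2)
= hcf(2, 7 % 2) = hcf(2, 1)
= hcf(1, 2 % 1) = hcf(1, 0)
b == 0, return a = 1


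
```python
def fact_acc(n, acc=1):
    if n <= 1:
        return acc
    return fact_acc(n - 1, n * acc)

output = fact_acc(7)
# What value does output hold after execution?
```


fact_acc(7, 1)
= fact_acc(6, 7 * 1) = fact_acc(6, 7)
= fact_acc(5, 6 * 7) = fact_acc(5, 42)
= fact_acc(4, 5 * 42) = fact_acc(4, 210)
= fact_acc(3, 4 * 210) = fact_acc(3, 840)
= fact_acc(2, 3 * 840) = fact_acc(2, 2520)
= fact_acc(1, 2 * 2520) = fact_acc(1, 5040)
n <= 1, return acc = 5040


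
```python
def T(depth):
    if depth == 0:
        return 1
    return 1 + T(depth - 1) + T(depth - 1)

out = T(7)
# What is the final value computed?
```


T(7)
= 1 + T(6) + T(6)
= 1 + 2 * T(6)
T(k) = 2^(k+1) - 1
T(0) = 1
T(1) = 3
T(2) = 7
T(3) = 15
T(4) = 31
T(7) = 2^8 - 1 = 255


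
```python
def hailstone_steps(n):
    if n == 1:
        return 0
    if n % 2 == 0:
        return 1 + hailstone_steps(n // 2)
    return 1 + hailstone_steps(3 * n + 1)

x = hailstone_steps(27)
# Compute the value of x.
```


hailstone_steps(27)
27 is odd -> 3*27+1 = 82 -> hailstone_steps(82)
82 is even -> hailstone_steps(41)
41 is odd -> 3*41+1 = 124 -> hailstone_steps(124)
124 is even -> hailstone_steps(62)
62 is even -> hailstone_steps(31)
31 is odd -> 3*31+1 = 94 -> hailstone_steps(94)
94 is even -> hailstone_steps(47)
47 is odd -> 3*47+1 = 142 -> hailstone_steps(142)
142 is even -> hailstone_steps(71)
71 is odd -> 3*71+1 = 214 -> hailstone_steps(214)
214 is even -> hailstone_steps(107)
107 is odd -> 3*107+1 = 322 -> hailstone_steps(322)
322 is even -> hailstone_steps(161)
161 is odd -> 3*161+1 = 484 -> hailstone_steps(484)
484 is even -> hailstone_steps(242)
242 is even -> hailstone_steps(121)
121 is odd -> 3*121+1 = 364 -> hailstone_steps(364)
364 is even -> hailstone_steps(182)
182 is even -> hailstone_steps(91)
91 is odd -> 3*91+1 = 274 -> hailstone_steps(274)
274 is even -> hailstone_steps(137)
137 is odd -> 3*137+1 = 412 -> hailstone_steps(412)
412 is even -> hailstone_steps(206)
206 is even -> hailstone_steps(103)
103 is odd -> 3*103+1 = 310 -> hailstone_steps(310)
310 is even -> hailstone_steps(155)
155 is odd -> 3*155+1 = 466 -> hailstone_steps(466)
466 is even -> hailstone_steps(233)
233 is odd -> 3*233+1 = 700 -> hailstone_steps(700)
700 is even -> hailstone_steps(350)
350 is even -> hailstone_steps(175)
175 is odd -> 3*175+1 = 526 -> hailstone_steps(526)
526 is even -> hailstone_steps(263)
263 is odd -> 3*263+1 = 790 -> hailstone_steps(790)
790 is even -> hailstone_steps(395)
395 is odd -> 3*395+1 = 1186 -> hailstone_steps(1186)
1186 is even -> hailstone_steps(593)
593 is odd -> 3*593+1 = 1780 -> hailstone_steps(1780)
1780 is even -> hailstone_steps(890)
890 is even -> hailstone_steps(445)
445 is odd -> 3*445+1 = 1336 -> hailstone_steps(1336)
1336 is even -> hailstone_steps(668)
668 is even -> hailstone_steps(334)
334 is even -> hailstone_steps(167)
167 is odd -> 3*167+1 = 502 -> hailstone_steps(502)
502 is even -> hailstone_steps(251)
251 is odd -> 3*251+1 = 754 -> hailstone_steps(754)
754 is even -> hailstone_steps(377)
377 is odd -> 3*377+1 = 1132 -> hailstone_steps(1132)
1132 is even -> hailstone_steps(566)
566 is even -> hailstone_steps(283)
283 is odd -> 3*283+1 = 850 -> hailstone_steps(850)
850 is even -> hailstone_steps(425)
425 is odd -> 3*425+1 = 1276 -> hailstone_steps(1276)
1276 is even -> hailstone_steps(638)
638 is even -> hailstone_steps(319)
319 is odd -> 3*319+1 = 958 -> hailstone_steps(958)
958 is even -> hailstone_steps(479)
479 is odd -> 3*479+1 = 1438 -> hailstone_steps(1438)
1438 is even -> hailstone_steps(719)
719 is odd -> 3*719+1 = 2158 -> hailstone_steps(2158)
2158 is even -> hailstone_steps(1079)
1079 is odd -> 3*1079+1 = 3238 -> hailstone_steps(3238)
3238 is even -> hailstone_steps(1619)
1619 is odd -> 3*1619+1 = 4858 -> hailstone_steps(4858)
4858 is even -> hailstone_steps(2429)
2429 is odd -> 3*2429+1 = 7288 -> hailstone_steps(7288)
7288 is even -> hailstone_steps(3644)
3644 is even -> hailstone_steps(1822)
1822 is even -> hailstone_steps(911)
911 is odd -> 3*911+1 = 2734 -> hailstone_steps(2734)
2734 is even -> hailstone_steps(1367)
1367 is odd -> 3*1367+1 = 4102 -> hailstone_steps(4102)
4102 is even -> hailstone_steps(2051)
2051 is odd -> 3*2051+1 = 6154 -> hailstone_steps(6154)
6154 is even -> hailstone_steps(3077)
3077 is odd -> 3*3077+1 = 9232 -> hailstone_steps(9232)
9232 is even -> hailstone_steps(4616)
4616 is even -> hailstone_steps(2308)
2308 is even -> hailstone_steps(1154)
1154 is even -> hailstone_steps(577)
577 is odd -> 3*577+1 = 1732 -> hailstone_steps(1732)
1732 is even -> hailstone_steps(866)
866 is even -> hailstone_steps(433)
433 is odd -> 3*433+1 = 1300 -> hailstone_steps(1300)
1300 is even -> hailstone_steps(650)
650 is even -> hailstone_steps(325)
325 is odd -> 3*325+1 = 976 -> hailstone_steps(976)
976 is even -> hailstone_steps(488)
488 is even -> hailstone_steps(244)
244 is even -> hailstone_steps(122)
122 is even -> hailstone_steps(61)
61 is odd -> 3*61+1 = 184 -> hailstone_steps(184)
184 is even -> hailstone_steps(92)
92 is even -> hailstone_steps(46)
46 is even -> hailstone_steps(23)
23 is odd -> 3*23+1 = 70 -> hailstone_steps(70)
70 is even -> hailstone_steps(35)
35 is odd -> 3*35+1 = 106 -> hailstone_steps(106)
106 is even -> hailstone_steps(53)
53 is odd -> 3*53+1 = 160 -> hailstone_steps(160)
160 is even -> hailstone_steps(80)
80 is even -> hailstone_steps(40)
40 is even -> hailstone_steps(20)
20 is even -> hailstone_steps(10)
10 is even -> hailstone_steps(5)
5 is odd -> 3*5+1 = 16 -> hailstone_steps(16)
16 is even -> hailstone_steps(8)
8 is even -> hailstone_steps(4)
4 is even -> hailstone_steps(2)
2 is even -> hailstone_steps(1)
Reached 1 after 111 steps
= 111


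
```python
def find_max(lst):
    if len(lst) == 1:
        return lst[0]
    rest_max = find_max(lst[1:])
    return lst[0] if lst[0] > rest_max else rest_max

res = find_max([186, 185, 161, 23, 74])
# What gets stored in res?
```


find_max([186, 185, 161, 23, 74])
= compare 186 with find_max([185, 161, 23, 74])
= compare 185 with find_max([161, 23, 74])
= compare 161 with find_max([23, 74])
= compare 23 with find_max([74])
Base: find_max([74]) = 74
compare 23 with 74: max = 74
compare 161 with 74: max = 161
compare 185 with 161: max = 185
compare 186 with 185: max = 186
= 186


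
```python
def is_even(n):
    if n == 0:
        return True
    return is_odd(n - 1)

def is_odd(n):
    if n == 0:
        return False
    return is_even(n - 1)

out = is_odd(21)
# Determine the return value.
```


is_odd(21)
= is_even(20)
= is_odd(19)
= is_even(18)
= is_odd(17)
= is_even(16)
= is_odd(15)
= is_even(14)
= is_odd(13)
= is_even(12)
= is_odd(11)
= is_even(10)
= is_odd(9)
= is_even(8)
= is_odd(7)
= is_even(6)
= is_odd(5)
= is_even(4)
= is_odd(3)
= is_even(2)
= is_odd(1)
= is_even(0)
n == 0: return True
= True


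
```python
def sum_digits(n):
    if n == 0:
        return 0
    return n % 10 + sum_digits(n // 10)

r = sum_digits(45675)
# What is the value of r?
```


sum_digits(45675)
= 5 + sum_digits(4567)
= 5 + 7 + sum_digits(456)
= 5 + 7 + 6 + sum_digits(45)
= 5 + 7 + 6 + 5 + sum_digits(4)
= 5 + 7 + 6 + 5 + 4 + sum_digits(0)
= 5 + 7 + 6 + 5 + 4 + 0
= 27


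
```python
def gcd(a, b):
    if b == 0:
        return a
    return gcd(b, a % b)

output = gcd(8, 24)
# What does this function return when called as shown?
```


gcd(8, 24)
= gcd(24, 8 % 24) = gcd(24, 8)
= gcd(8, 24 % 8) = gcd(8, 0)
b == 0, return a = 8


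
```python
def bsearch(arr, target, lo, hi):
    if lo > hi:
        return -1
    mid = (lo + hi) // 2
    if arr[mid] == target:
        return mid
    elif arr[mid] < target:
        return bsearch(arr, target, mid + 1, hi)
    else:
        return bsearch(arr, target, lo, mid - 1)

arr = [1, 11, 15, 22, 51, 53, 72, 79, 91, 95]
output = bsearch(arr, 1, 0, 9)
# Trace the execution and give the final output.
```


bsearch(arr, 1, 0, 9)
lo=0, hi=9, mid=4, arr[mid]=51
51 > 1, search left half
lo=0, hi=3, mid=1, arr[mid]=11
11 > 1, search left half
lo=0, hi=0, mid=0, arr[mid]=1
arr[0] == 1, found at index 0
= 0


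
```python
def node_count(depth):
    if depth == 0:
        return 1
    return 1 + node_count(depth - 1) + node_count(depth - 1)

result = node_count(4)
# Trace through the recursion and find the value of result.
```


node_count(4)
= 1 + node_count(3) + node_count(3)
= 1 + 2 * node_count(3)
node_count(k) = 2^(k+1) - 1
node_count(0) = 1
node_count(1) = 3
node_count(2) = 7
node_count(3) = 15
node_count(4) = 31
node_count(4) = 2^5 - 1 = 31


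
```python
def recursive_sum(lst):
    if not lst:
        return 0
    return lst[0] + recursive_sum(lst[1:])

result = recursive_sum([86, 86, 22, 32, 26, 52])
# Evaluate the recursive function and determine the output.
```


recursive_sum([86, 86, 22, 32, 26, 52])
= 86 + recursive_sum([86, 22, 32, 26, 52])
= 86 + 86 + recursive_sum([22, 32, 26, 52])
= 86 + 86 + 22 + recursive_sum([32, 26, 52])
= 86 + 86 + 22 + 32 + recursive_sum([26, 52])
= 86 + 86 + 22 + 32 + 26 + recursive_sum([52])
= 86 + 86 + 22 + 32 + 26 + 52 + recursive_sum([])
= 86 + 86 + 22 + 32 + 26 + 52 + 0
= 304


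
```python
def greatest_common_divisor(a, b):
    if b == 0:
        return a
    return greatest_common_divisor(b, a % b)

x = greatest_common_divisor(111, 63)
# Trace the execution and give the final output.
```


greatest_common_divisor(111, 63)
= greatest_common_divisor(63, 111 % 63) = greatest_common_divisor(63, 48)
= greatest_common_divisor(48, 63 % 48) = greatest_common_divisor(48, 15)
= greatest_common_divisor(15, 48 % 15) = greatest_common_divisor(15, 3)
= greatest_common_divisor(3, 15 % 3) = greatest_common_divisor(3, 0)
b == 0, return a = 3


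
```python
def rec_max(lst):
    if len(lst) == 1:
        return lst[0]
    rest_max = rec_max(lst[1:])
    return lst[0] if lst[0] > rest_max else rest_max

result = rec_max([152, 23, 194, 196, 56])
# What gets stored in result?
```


rec_max([152, 23, 194, 196, 56])
= compare 152 with rec_max([23, 194, 196, 56])
= compare 23 with rec_max([194, 196, 56])
= compare 194 with rec_max([196, 56])
= compare 196 with rec_max([56])
Base: rec_max([56]) = 56
compare 196 with 56: max = 196
compare 194 with 196: max = 196
compare 23 with 196: max = 196
compare 152 with 196: max = 196
= 196


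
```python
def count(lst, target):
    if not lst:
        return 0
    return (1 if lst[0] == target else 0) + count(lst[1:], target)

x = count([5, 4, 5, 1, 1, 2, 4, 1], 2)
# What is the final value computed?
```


count([5, 4, 5, 1, 1, 2, 4, 1], 2)
lst[0]=5 != 2: 0 + count([4, 5, 1, 1, 2, 4, 1], 2)
lst[0]=4 != 2: 0 + count([5, 1, 1, 2, 4, 1], 2)
lst[0]=5 != 2: 0 + count([1, 1, 2, 4, 1], 2)
lst[0]=1 != 2: 0 + count([1, 2, 4, 1], 2)
lst[0]=1 != 2: 0 + count([2, 4, 1], 2)
lst[0]=2 == 2: 1 + count([4, 1], 2)
lst[0]=4 != 2: 0 + count([1], 2)
lst[0]=1 != 2: 0 + count([], 2)
= 1


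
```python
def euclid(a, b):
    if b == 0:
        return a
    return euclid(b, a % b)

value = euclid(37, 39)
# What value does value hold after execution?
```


euclid(37, 39)
= euclid(39, 37 % 39) = euclid(39, 37)
= euclid(37, 39 % 37) = euclid(37, 2)
= euclid(2, 37 % 2) = euclid(2, 1)
= euclid(1, 2 % 1) = euclid(1, 0)
b == 0, return a = 1


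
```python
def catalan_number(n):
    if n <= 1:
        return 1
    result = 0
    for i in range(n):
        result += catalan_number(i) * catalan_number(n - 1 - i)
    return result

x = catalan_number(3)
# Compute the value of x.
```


catalan_number(3)
= sum of catalan_number(i) * catalan_number(3-1-i) for i in 0..2
First compute sub-values bottom-up:
  catalan_number(0) = 1, catalan_number(1) = 1
  catalan_number(2) = 1*1 + 1*1 = 2
Now catalan_number(3):
  catalan_number(0)*catalan_number(2) = 1*2 = 2
  catalan_number(1)*catalan_number(1) = 1*1 = 1
  catalan_number(2)*catalan_number(0) = 2*1 = 2
= 2 + 1 + 2
= 5


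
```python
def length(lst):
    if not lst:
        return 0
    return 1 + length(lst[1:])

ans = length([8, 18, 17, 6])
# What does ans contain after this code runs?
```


length([8, 18, 17, 6])
= 1 + length([18, 17, 6])
= 1 + 1 + length([17, 6])
= 1 + 1 + 1 + length([6])
= 1 + 1 + 1 + 1 + length([])
= 1 + 1 + 1 + 1 + 0
= 4


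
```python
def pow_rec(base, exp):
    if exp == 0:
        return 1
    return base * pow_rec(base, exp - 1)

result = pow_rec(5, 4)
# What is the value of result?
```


pow_rec(5, 4)
= 5 * pow_rec(5, 3)
= 5 * 5 * pow_rec(5, 2)
= 5 * 5 * 5 * pow_rec(5, 1)
= 5 * 5 * 5 * 5 * pow_rec(5, 0)
= 5 * 5 * 5 * 5 * 1
= 625


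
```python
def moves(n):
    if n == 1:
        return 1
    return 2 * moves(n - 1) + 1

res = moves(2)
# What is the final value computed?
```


moves(2)
= 2 * moves(1) + 1
Now compute bottom-up:
moves(1) = 1
moves(2) = 2 * 1 + 1 = 3
= 3


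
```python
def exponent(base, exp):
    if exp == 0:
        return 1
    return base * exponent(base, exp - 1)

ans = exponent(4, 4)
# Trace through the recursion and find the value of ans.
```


exponent(4, 4)
= 4 * exponent(4, 3)
= 4 * 4 * exponent(4, 2)
= 4 * 4 * 4 * exponent(4, 1)
= 4 * 4 * 4 * 4 * exponent(4, 0)
= 4 * 4 * 4 * 4 * 1
= 256


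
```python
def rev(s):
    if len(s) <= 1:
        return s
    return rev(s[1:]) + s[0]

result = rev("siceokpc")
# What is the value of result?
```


rev("siceokpc")
= rev("iceokpc") + "s"
= rev("ceokpc") + "i" + "s"
= rev("eokpc") + "c" + "i" + "s"
= rev("okpc") + "e" + "c" + "i" + "s"
= rev("kpc") + "o" + "e" + "c" + "i" + "s"
= rev("pc") + "k" + "o" + "e" + "c" + "i" + "s"
= rev("c") + "p" + "k" + "o" + "e" + "c" + "i" + "s"
= "c" + "p" + "k" + "o" + "e" + "c" + "i" + "s"
= "cpkoecis"


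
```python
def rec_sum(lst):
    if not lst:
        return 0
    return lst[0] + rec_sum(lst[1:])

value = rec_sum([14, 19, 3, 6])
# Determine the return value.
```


rec_sum([14, 19, 3, 6])
= 14 + rec_sum([19, 3, 6])
= 14 + 19 + rec_sum([3, 6])
= 14 + 19 + 3 + rec_sum([6])
= 14 + 19 + 3 + 6 + rec_sum([])
= 14 + 19 + 3 + 6 + 0
= 42


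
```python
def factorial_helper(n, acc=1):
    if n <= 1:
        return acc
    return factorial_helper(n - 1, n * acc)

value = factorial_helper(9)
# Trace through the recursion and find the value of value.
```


factorial_helper(9, 1)
= factorial_helper(8, 9 * 1) = factorial_helper(8, 9)
= factorial_helper(7, 8 * 9) = factorial_helper(7, 72)
= factorial_helper(6, 7 * 72) = factorial_helper(6, 504)
= factorial_helper(5, 6 * 504) = factorial_helper(5, 3024)
= factorial_helper(4, 5 * 3024) = factorial_helper(4, 15120)
= factorial_helper(3, 4 * 15120) = factorial_helper(3, 60480)
= factorial_helper(2, 3 * 60480) = factorial_helper(2, 181440)
= factorial_helper(1, 2 * 181440) = factorial_helper(1, 362880)
n <= 1, return acc = 362880


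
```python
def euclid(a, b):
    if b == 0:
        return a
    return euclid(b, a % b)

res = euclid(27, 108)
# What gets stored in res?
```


euclid(27, 108)
= euclid(108, 27 % 108) = euclid(108, 27)
= euclid(27, 108 % 27) = euclid(27, 0)
b == 0, return a = 27


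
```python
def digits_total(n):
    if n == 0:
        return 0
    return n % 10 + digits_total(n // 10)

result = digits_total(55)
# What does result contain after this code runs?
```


digits_total(55)
= 5 + digits_total(5)
= 5 + 5 + digits_total(0)
= 5 + 5 + 0
= 10


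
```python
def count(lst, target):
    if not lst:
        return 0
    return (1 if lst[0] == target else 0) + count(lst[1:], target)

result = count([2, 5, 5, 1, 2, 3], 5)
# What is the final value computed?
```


count([2, 5, 5, 1, 2, 3], 5)
lst[0]=2 != 5: 0 + count([5, 5, 1, 2, 3], 5)
lst[0]=5 == 5: 1 + count([5, 1, 2, 3], 5)
lst[0]=5 == 5: 1 + count([1, 2, 3], 5)
lst[0]=1 != 5: 0 + count([2, 3], 5)
lst[0]=2 != 5: 0 + count([3], 5)
lst[0]=3 != 5: 0 + count([], 5)
= 2


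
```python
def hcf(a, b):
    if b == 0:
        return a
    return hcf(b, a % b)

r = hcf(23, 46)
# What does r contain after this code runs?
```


hcf(23, 46)
= hcf(46, 23 % 46) = hcf(46, 23)
= hcf(23, 46 % 23) = hcf(23, 0)
b == 0, return a = 23


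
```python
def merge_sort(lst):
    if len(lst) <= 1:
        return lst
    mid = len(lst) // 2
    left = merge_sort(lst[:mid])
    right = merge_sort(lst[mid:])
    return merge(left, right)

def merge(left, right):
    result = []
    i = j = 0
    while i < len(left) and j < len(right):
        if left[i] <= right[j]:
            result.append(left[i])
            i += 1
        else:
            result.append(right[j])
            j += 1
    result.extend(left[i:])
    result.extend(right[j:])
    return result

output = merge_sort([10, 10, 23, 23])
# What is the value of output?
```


merge_sort([10, 10, 23, 23])
Split into [10, 10] and [23, 23]
Left sorted: [10, 10]
Right sorted: [23, 23]
Merge [10, 10] and [23, 23]
= [10, 10, 23, 23]


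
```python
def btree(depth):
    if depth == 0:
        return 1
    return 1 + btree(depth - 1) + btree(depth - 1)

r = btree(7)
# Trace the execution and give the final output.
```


btree(7)
= 1 + btree(6) + btree(6)
= 1 + 2 * btree(6)
btree(k) = 2^(k+1) - 1
btree(0) = 1
btree(1) = 3
btree(2) = 7
btree(3) = 15
btree(4) = 31
btree(7) = 2^8 - 1 = 255


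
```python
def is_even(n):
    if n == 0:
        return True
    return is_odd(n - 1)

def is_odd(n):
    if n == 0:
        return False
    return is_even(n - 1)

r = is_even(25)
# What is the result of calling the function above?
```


is_even(25)
= is_odd(24)
= is_even(23)
= is_odd(22)
= is_even(21)
= is_odd(20)
= is_even(19)
= is_odd(18)
= is_even(17)
= is_odd(16)
= is_even(15)
= is_odd(14)
= is_even(13)
= is_odd(12)
= is_even(11)
= is_odd(10)
= is_even(9)
= is_odd(8)
= is_even(7)
= is_odd(6)
= is_even(5)
= is_odd(4)
= is_even(3)
= is_odd(2)
= is_even(1)
= is_odd(0)
n == 0: return False
= False


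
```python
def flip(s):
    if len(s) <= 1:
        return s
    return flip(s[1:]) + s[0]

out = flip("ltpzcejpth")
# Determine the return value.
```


flip("ltpzcejpth")
= flip("tpzcejpth") + "l"
= flip("pzcejpth") + "t" + "l"
= flip("zcejpth") + "p" + "t" + "l"
= flip("cejpth") + "z" + "p" + "t" + "l"
= flip("ejpth") + "c" + "z" + "p" + "t" + "l"
= flip("jpth") + "e" + "c" + "z" + "p" + "t" + "l"
= flip("pth") + "j" + "e" + "c" + "z" + "p" + "t" + "l"
= flip("th") + "p" + "j" + "e" + "c" + "z" + "p" + "t" + "l"
= flip("h") + "t" + "p" + "j" + "e" + "c" + "z" + "p" + "t" + "l"
= "h" + "t" + "p" + "j" + "e" + "c" + "z" + "p" + "t" + "l"
= "htpjeczptl"


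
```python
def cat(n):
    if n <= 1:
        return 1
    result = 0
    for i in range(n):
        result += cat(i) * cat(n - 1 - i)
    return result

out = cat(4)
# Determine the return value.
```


cat(4)
= sum of cat(i) * cat(4-1-i) for i in 0..3
First compute sub-values bottom-up:
  cat(0) = 1, cat(1) = 1
  cat(2) = 1*1 + 1*1 = 2
  cat(3) = 1*2 + 1*1 + 2*1 = 5
Now cat(4):
  cat(0)*cat(3) = 1*5 = 5
  cat(1)*cat(2) = 1*2 = 2
  cat(2)*cat(1) = 2*1 = 2
  cat(3)*cat(0) = 5*1 = 5
= 5 + 2 + 2 + 5
= 14


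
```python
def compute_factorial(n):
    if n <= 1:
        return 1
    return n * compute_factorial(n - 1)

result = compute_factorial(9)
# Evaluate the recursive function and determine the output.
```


compute_factorial(9)
= 9 * compute_factorial(8)
= 9 * 8 * compute_factorial(7)
= 9 * 8 * 7 * compute_factorial(6)
= 9 * 8 * 7 * 6 * compute_factorial(5)
= 9 * 8 * 7 * 6 * 5 * compute_factorial(4)
= 9 * 8 * 7 * 6 * 5 * 4 * compute_factorial(3)
= 9 * 8 * 7 * 6 * 5 * 4 * 3 * compute_factorial(2)
= 9 * 8 * 7 * 6 * 5 * 4 * 3 * 2 * compute_factorial(1)
= 9 * 8 * 7 * 6 * 5 * 4 * 3 * 2 * 1
= 362880


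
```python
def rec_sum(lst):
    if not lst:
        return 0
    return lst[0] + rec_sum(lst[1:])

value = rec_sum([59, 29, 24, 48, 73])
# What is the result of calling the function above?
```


rec_sum([59, 29, 24, 48, 73])
= 59 + rec_sum([29, 24, 48, 73])
= 59 + 29 + rec_sum([24, 48, 73])
= 59 + 29 + 24 + rec_sum([48, 73])
= 59 + 29 + 24 + 48 + rec_sum([73])
= 59 + 29 + 24 + 48 + 73 + rec_sum([])
= 59 + 29 + 24 + 48 + 73 + 0
= 233


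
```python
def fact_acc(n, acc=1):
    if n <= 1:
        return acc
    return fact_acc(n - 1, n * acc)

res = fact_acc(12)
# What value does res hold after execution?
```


fact_acc(12, 1)
= fact_acc(11, 12 * 1) = fact_acc(11, 12)
= fact_acc(10, 11 * 12) = fact_acc(10, 132)
= fact_acc(9, 10 * 132) = fact_acc(9, 1320)
= fact_acc(8, 9 * 1320) = fact_acc(8, 11880)
= fact_acc(7, 8 * 11880) = fact_acc(7, 95040)
= fact_acc(6, 7 * 95040) = fact_acc(6, 665280)
= fact_acc(5, 6 * 665280) = fact_acc(5, 3991680)
= fact_acc(4, 5 * 3991680) = fact_acc(4, 19958400)
= fact_acc(3, 4 * 19958400) = fact_acc(3, 79833600)
= fact_acc(2, 3 * 79833600) = fact_acc(2, 239500800)
= fact_acc(1, 2 * 239500800) = fact_acc(1, 479001600)
n <= 1, return acc = 479001600


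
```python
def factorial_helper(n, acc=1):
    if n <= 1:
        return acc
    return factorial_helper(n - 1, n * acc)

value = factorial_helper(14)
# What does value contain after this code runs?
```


factorial_helper(14, 1)
= factorial_helper(13, 14 * 1) = factorial_helper(13, 14)
= factorial_helper(12, 13 * 14) = factorial_helper(12, 182)
= factorial_helper(11, 12 * 182) = factorial_helper(11, 2184)
= factorial_helper(10, 11 * 2184) = factorial_helper(10, 24024)
= factorial_helper(9, 10 * 24024) = factorial_helper(9, 240240)
= factorial_helper(8, 9 * 240240) = factorial_helper(8, 2162160)
= factorial_helper(7, 8 * 2162160) = factorial_helper(7, 17297280)
= factorial_helper(6, 7 * 17297280) = factorial_helper(6, 121080960)
= factorial_helper(5, 6 * 121080960) = factorial_helper(5, 726485760)
= factorial_helper(4, 5 * 726485760) = factorial_helper(4, 3632428800)
= factorial_helper(3, 4 * 3632428800) = factorial_helper(3, 14529715200)
= factorial_helper(2, 3 * 14529715200) = factorial_helper(2, 43589145600)
= factorial_helper(1, 2 * 43589145600) = factorial_helper(1, 87178291200)
n <= 1, return acc = 87178291200


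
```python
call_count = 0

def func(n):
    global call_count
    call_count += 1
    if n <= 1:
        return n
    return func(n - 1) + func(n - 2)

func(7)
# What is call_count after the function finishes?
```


func(7) calls func(6) and func(5); each non-base call branches into two more.
Let C(k) = total number of calls made by func(k), including the call to func(k) itself.
Base cases: C(0) = 1, C(1) = 1
Recurrence: C(k) = 1 + C(k-1) + C(k-2)
  C(2) = 1 + C(1) + C(0) = 1 + 1 + 1 = 3
  C(3) = 1 + C(2) + C(1) = 1 + 3 + 1 = 5
  C(4) = 1 + C(3) + C(2) = 1 + 5 + 3 = 9
  C(5) = 1 + C(4) + C(3) = 1 + 9 + 5 = 15
  C(6) = 1 + C(5) + C(4) = 1 + 15 + 9 = 25
  C(7) = 1 + C(6) + C(5) = 1 + 25 + 15 = 41
Total calls = C(7) = 41


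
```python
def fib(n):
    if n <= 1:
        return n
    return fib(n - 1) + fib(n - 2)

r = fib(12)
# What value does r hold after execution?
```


fib(12)
= fib(11) + fib(10)
= (fib(10) + fib(9)) + fib(10)
Computing bottom-up: fib(0)=0, fib(1)=1, fib(2)=1, fib(3)=2, fib(4)=3, fib(5)=5, fib(6)=8, fib(7)=13, fib(8)=21, fib(9)=34, fib(10)=55, fib(11)=89, fib(12)=144
= 144


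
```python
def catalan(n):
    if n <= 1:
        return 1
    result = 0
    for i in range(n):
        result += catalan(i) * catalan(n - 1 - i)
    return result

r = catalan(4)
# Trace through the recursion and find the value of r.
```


catalan(4)
= sum of catalan(i) * catalan(4-1-i) for i in 0..3
First compute sub-values bottom-up:
  catalan(0) = 1, catalan(1) = 1
  catalan(2) = 1*1 + 1*1 = 2
  catalan(3) = 1*2 + 1*1 + 2*1 = 5
Now catalan(4):
  catalan(0)*catalan(3) = 1*5 = 5
  catalan(1)*catalan(2) = 1*2 = 2
  catalan(2)*catalan(1) = 2*1 = 2
  catalan(3)*catalan(0) = 5*1 = 5
= 5 + 2 + 2 + 5
= 14
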